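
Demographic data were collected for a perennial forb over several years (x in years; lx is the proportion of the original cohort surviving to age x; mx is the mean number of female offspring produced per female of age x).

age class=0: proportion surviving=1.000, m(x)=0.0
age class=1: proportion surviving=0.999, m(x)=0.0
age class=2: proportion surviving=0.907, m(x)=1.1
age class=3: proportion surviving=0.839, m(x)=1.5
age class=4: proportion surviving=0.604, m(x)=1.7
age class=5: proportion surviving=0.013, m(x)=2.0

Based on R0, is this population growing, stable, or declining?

R0 = Σ lx·mx = 0 + 0 + 0.9977 + 1.2585 + 1.0268 + 0.026 = 3.309
R0 > 1, so the population is growing.

growing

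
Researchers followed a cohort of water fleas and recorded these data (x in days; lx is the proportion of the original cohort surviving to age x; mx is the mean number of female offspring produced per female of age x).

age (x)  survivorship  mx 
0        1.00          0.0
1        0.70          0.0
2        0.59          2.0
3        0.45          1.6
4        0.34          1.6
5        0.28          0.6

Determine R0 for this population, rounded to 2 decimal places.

2.61

lx·mx by age: 0, 0, 1.18, 0.72, 0.544, 0.168
R0 = Σ lx·mx = 2.612 → 2.61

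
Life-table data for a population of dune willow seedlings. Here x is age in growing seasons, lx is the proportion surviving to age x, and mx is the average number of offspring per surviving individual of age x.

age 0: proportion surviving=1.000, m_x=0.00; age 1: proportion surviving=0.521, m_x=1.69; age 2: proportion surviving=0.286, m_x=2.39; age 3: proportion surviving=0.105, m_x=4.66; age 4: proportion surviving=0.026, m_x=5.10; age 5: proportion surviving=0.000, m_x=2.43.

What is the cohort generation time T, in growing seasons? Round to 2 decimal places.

1.94

lx·mx: 0, 0.88049, 0.68354, 0.4893, 0.1326, 0 → R0 = 2.18593
x·lx·mx: 0, 0.88049, 1.36708, 1.4679, 0.5304, 0 → Σ = 4.24587
T = 4.24587 / 2.18593 = 1.942363… → 1.94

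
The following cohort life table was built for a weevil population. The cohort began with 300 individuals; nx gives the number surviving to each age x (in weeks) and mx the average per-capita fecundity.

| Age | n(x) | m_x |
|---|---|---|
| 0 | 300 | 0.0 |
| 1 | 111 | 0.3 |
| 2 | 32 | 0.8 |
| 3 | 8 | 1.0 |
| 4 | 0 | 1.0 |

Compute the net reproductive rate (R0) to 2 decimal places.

lx = nx/n0 = nx/300: 1, 0.37, 0.10667…, 0.02667…, 0
lx·mx by age: 0, 0.111, 0.085333…, 0.026667…, 0
R0 = Σ lx·mx = 0.223… → 0.22

0.22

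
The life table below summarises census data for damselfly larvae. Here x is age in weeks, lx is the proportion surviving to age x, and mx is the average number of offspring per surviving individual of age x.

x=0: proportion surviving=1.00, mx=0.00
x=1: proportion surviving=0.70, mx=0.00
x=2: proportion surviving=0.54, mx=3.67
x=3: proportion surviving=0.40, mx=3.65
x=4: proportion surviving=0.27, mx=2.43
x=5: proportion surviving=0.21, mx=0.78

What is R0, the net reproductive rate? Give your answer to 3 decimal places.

lx·mx by age: 0, 0, 1.9818, 1.46, 0.6561, 0.1638
R0 = Σ lx·mx = 4.2617 → 4.262

4.262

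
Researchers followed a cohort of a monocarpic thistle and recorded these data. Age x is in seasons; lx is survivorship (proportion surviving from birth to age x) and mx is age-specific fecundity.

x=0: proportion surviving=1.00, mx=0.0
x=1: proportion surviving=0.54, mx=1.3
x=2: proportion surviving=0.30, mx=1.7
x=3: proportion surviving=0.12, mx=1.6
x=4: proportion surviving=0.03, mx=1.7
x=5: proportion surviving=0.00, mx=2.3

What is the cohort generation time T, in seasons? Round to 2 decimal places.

lx·mx: 0, 0.702, 0.51, 0.192, 0.051, 0 → R0 = 1.455
x·lx·mx: 0, 0.702, 1.02, 0.576, 0.204, 0 → Σ = 2.502
T = 2.502 / 1.455 = 1.719588… → 1.72

1.72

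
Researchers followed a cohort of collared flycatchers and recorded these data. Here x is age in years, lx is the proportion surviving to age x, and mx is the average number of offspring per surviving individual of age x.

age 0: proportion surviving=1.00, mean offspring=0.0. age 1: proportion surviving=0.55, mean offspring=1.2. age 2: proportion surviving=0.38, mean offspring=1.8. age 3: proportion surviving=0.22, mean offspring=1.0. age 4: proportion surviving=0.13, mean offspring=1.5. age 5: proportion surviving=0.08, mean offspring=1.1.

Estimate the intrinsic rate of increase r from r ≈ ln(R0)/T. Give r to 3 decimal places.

0.290

R0 = Σ lx·mx = 0 + 0.66 + 0.684 + 0.22 + 0.195 + 0.088 = 1.847
Σ x·lx·mx = 3.908; T = 3.908/1.847 = 2.11586…
r ≈ ln(R0)/T = ln(1.847)/2.11586… = 0.28998… → 0.290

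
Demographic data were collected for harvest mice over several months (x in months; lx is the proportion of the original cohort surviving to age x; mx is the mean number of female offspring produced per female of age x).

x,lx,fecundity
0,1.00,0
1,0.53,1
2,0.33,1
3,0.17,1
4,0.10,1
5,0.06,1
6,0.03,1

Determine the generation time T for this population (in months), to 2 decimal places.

lx·mx: 0, 0.53, 0.33, 0.17, 0.1, 0.06, 0.03 → R0 = 1.22
x·lx·mx: 0, 0.53, 0.66, 0.51, 0.4, 0.3, 0.18 → Σ = 2.58
T = 2.58 / 1.22 = 2.114754… → 2.11

2.11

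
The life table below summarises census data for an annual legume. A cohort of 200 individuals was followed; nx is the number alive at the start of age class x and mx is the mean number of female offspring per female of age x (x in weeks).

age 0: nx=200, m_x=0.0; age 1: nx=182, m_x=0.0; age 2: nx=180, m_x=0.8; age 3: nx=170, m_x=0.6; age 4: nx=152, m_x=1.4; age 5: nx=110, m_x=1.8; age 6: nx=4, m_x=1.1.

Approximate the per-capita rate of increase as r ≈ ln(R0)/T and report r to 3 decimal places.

lx = nx/n0 = nx/200: 1, 0.91, 0.9, 0.85, 0.76, 0.55, 0.02
R0 = Σ lx·mx = 0 + 0 + 0.72 + 0.51 + 1.064 + 0.99 + 0.022 = 3.306
Σ x·lx·mx = 12.308; T = 12.308/3.306 = 3.72293…
r ≈ ln(R0)/T = ln(3.306)/3.72293… = 0.32118… → 0.321

0.321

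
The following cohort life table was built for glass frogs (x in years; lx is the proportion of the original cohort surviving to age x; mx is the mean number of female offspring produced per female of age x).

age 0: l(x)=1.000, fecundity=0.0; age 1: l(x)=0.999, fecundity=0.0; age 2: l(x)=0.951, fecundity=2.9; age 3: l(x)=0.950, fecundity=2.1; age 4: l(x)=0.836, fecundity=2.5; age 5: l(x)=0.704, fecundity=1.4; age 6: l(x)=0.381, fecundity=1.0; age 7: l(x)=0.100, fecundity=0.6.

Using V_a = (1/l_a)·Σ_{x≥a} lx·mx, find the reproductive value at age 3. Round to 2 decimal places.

5.80

lx·mx for x ≥ 3: 1.995, 2.09, 0.9856, 0.381, 0.06 → sum = 5.5116
V_3 = 5.5116 / l_3 = 5.5116 / 0.95 = 5.801684… → 5.80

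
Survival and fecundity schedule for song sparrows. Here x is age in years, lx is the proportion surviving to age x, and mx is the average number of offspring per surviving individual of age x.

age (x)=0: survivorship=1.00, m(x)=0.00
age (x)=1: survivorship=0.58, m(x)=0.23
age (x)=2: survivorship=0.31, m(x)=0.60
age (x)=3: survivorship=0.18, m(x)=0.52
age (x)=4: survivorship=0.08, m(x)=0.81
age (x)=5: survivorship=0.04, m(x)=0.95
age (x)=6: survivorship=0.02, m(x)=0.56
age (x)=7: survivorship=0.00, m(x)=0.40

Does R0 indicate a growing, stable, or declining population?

declining

R0 = Σ lx·mx = 0 + 0.1334 + 0.186 + 0.0936 + 0.0648 + 0.038 + 0.0112 + 0 = 0.527
R0 < 1, so the population is declining.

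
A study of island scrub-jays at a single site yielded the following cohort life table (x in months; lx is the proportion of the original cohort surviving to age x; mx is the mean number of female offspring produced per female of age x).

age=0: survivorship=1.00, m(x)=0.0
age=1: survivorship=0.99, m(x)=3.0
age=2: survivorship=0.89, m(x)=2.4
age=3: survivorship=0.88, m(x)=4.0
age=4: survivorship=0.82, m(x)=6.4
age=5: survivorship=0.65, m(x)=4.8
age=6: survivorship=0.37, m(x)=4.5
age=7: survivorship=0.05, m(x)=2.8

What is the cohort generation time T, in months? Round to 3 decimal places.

lx·mx: 0, 2.97, 2.136, 3.52, 5.248, 3.12, 1.665, 0.14 → R0 = 18.799
x·lx·mx: 0, 2.97, 4.272, 10.56, 20.992, 15.6, 9.99, 0.98 → Σ = 65.364
T = 65.364 / 18.799 = 3.476993… → 3.477

3.477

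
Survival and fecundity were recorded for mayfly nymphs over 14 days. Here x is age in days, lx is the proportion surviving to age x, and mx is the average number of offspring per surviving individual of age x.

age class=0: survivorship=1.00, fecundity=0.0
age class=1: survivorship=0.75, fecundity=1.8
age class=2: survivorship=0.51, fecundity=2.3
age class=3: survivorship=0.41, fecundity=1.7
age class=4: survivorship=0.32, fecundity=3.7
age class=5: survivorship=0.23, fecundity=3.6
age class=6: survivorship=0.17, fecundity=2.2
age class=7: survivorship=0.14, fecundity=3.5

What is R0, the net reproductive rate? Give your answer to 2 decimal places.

6.10

lx·mx by age: 0, 1.35, 1.173, 0.697, 1.184, 0.828, 0.374, 0.49
R0 = Σ lx·mx = 6.096 → 6.10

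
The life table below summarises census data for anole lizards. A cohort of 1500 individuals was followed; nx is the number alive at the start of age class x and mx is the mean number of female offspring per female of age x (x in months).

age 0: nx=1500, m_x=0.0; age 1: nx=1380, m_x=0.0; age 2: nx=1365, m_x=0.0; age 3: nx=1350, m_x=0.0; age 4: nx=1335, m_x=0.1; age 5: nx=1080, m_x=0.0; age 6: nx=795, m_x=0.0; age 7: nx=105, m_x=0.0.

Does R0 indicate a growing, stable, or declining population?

declining

lx = nx/n0 = nx/1500: 1, 0.92, 0.91, 0.9, 0.89, 0.72, 0.53, 0.07
R0 = Σ lx·mx = 0 + 0 + 0 + 0 + 0.089 + 0 + 0 + 0 = 0.089
R0 < 1, so the population is declining.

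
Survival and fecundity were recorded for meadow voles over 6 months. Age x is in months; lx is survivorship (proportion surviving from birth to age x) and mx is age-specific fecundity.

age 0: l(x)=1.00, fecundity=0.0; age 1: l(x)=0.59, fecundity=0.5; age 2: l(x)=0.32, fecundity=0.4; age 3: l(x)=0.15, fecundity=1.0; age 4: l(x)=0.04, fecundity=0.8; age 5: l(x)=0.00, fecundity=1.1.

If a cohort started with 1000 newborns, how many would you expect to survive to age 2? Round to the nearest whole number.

Expected survivors = N0 · l_2 = 1000 × 0.32 = 320 → 320

320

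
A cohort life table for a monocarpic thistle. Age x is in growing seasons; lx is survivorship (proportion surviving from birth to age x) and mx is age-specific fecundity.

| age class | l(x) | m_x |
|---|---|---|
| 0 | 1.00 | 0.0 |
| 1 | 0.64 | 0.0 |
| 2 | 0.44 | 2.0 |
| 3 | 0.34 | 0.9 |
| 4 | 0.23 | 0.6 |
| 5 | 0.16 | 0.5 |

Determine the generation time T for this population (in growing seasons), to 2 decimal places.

2.59

lx·mx: 0, 0, 0.88, 0.306, 0.138, 0.08 → R0 = 1.404
x·lx·mx: 0, 0, 1.76, 0.918, 0.552, 0.4 → Σ = 3.63
T = 3.63 / 1.404 = 2.58547… → 2.59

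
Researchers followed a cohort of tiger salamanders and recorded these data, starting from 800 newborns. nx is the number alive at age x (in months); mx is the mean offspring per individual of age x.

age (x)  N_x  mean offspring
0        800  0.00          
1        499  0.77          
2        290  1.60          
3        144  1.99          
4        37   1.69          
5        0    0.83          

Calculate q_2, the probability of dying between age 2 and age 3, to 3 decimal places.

lx = nx/n0 = nx/800: 1, 0.62375, 0.3625, 0.18, 0.04625, 0
q_2 = (l_2 − l_3) / l_2 = (0.3625 − 0.18) / 0.3625
     = 0.1825 / 0.3625 = 0.503448… → 0.503

0.503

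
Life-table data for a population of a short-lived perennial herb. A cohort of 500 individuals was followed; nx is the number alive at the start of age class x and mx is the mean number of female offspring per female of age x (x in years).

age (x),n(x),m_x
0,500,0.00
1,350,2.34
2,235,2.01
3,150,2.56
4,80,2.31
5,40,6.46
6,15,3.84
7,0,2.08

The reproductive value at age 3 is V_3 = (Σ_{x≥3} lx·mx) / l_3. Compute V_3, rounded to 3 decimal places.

5.899

lx = nx/n0 = nx/500: 1, 0.7, 0.47, 0.3, 0.16, 0.08, 0.03, 0
lx·mx for x ≥ 3: 0.768, 0.3696, 0.5168, 0.1152, 0 → sum = 1.7696
V_3 = 1.7696 / l_3 = 1.7696 / 0.3 = 5.898667… → 5.899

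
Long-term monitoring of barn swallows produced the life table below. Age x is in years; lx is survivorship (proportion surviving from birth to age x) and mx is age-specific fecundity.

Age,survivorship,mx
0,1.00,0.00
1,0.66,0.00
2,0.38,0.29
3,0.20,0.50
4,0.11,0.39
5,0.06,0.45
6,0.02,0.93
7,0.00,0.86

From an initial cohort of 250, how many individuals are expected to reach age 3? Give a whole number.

Expected survivors = N0 · l_3 = 250 × 0.20 = 50 → 50

50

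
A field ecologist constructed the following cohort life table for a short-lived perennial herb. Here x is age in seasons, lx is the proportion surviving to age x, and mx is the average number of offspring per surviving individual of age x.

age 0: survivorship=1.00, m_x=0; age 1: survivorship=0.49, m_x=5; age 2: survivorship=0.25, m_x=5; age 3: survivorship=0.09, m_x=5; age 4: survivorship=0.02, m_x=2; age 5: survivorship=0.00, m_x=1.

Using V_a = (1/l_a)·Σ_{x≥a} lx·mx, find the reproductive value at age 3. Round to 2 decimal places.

lx·mx for x ≥ 3: 0.45, 0.04, 0 → sum = 0.49
V_3 = 0.49 / l_3 = 0.49 / 0.09 = 5.444444… → 5.44

5.44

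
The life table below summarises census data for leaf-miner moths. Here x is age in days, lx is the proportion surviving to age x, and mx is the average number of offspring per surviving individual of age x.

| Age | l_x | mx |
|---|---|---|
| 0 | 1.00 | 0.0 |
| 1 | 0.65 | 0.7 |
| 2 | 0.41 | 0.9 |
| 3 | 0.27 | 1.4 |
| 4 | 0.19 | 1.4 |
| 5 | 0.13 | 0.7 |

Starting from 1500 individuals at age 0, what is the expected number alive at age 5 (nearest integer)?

195

Expected survivors = N0 · l_5 = 1500 × 0.13 = 195 → 195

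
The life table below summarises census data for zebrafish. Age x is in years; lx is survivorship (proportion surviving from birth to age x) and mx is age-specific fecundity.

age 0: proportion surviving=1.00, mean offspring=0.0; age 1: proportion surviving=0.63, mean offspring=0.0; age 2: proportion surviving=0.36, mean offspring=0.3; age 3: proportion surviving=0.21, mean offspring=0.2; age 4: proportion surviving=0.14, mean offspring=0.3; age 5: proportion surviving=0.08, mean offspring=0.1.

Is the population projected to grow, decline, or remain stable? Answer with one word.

declining

R0 = Σ lx·mx = 0 + 0 + 0.108 + 0.042 + 0.042 + 0.008 = 0.2
R0 < 1, so the population is declining.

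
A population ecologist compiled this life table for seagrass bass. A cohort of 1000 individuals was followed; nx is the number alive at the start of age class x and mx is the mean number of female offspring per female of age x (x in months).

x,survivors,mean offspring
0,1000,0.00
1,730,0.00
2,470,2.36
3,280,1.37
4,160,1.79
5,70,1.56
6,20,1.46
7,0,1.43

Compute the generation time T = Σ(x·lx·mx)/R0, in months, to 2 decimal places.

2.73

lx = nx/n0 = nx/1000: 1, 0.73, 0.47, 0.28, 0.16, 0.07, 0.02, 0
lx·mx: 0, 0, 1.1092, 0.3836, 0.2864, 0.1092, 0.0292, 0 → R0 = 1.9176
x·lx·mx: 0, 0, 2.2184, 1.1508, 1.1456, 0.546, 0.1752, 0 → Σ = 5.236
T = 5.236 / 1.9176 = 2.730496… → 2.73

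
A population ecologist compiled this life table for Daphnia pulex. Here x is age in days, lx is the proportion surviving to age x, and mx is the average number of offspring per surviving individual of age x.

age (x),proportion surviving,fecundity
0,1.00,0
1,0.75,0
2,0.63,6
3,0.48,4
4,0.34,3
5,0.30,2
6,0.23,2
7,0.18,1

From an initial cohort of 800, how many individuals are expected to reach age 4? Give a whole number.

272

Expected survivors = N0 · l_4 = 800 × 0.34 = 272 → 272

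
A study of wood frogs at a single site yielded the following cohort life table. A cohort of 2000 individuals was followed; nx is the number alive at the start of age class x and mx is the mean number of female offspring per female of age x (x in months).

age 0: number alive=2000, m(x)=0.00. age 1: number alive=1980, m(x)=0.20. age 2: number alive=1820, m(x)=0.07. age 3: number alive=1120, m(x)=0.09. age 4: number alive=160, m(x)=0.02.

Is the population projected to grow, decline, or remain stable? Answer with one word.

declining

lx = nx/n0 = nx/2000: 1, 0.99, 0.91, 0.56, 0.08
R0 = Σ lx·mx = 0 + 0.198 + 0.0637 + 0.0504 + 0.0016 = 0.3137
R0 < 1, so the population is declining.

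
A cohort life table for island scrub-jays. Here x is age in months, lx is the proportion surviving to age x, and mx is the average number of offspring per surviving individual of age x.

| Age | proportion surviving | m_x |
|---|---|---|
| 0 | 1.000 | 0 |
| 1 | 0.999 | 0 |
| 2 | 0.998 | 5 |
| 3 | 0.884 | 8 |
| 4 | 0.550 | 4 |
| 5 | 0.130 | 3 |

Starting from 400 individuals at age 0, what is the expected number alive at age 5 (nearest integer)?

52

Expected survivors = N0 · l_5 = 400 × 0.130 = 52 → 52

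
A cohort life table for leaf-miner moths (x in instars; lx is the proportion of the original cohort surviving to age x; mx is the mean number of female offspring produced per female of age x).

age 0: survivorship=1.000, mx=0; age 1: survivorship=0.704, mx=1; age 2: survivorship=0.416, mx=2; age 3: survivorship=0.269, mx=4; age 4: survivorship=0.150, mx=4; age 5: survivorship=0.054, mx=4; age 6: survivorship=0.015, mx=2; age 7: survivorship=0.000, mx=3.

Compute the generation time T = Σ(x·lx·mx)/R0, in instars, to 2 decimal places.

2.68

lx·mx: 0, 0.704, 0.832, 1.076, 0.6, 0.216, 0.03, 0 → R0 = 3.458
x·lx·mx: 0, 0.704, 1.664, 3.228, 2.4, 1.08, 0.18, 0 → Σ = 9.256
T = 9.256 / 3.458 = 2.676692… → 2.68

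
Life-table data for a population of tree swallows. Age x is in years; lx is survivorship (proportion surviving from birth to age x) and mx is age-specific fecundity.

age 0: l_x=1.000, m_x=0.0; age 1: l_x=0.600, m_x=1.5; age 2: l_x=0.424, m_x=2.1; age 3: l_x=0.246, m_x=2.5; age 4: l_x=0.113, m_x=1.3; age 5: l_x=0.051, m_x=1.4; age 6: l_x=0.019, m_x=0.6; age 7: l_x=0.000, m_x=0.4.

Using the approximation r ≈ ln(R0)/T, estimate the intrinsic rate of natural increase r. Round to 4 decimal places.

0.4610

R0 = Σ lx·mx = 0 + 0.9 + 0.8904 + 0.615 + 0.1469 + 0.0714 + 0.0114 + 0 = 2.6351
Σ x·lx·mx = 5.5388; T = 5.5388/2.6351 = 2.10193…
r ≈ ln(R0)/T = ln(2.6351)/2.10193… = 0.460967… → 0.4610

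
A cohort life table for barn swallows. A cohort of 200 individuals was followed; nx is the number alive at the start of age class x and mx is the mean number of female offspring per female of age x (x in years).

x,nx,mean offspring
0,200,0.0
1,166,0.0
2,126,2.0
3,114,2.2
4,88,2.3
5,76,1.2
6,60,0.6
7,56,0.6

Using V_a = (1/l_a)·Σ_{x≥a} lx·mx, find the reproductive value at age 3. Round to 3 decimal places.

5.386

lx = nx/n0 = nx/200: 1, 0.83, 0.63, 0.57, 0.44, 0.38, 0.3, 0.28
lx·mx for x ≥ 3: 1.254, 1.012, 0.456, 0.18, 0.168 → sum = 3.07
V_3 = 3.07 / l_3 = 3.07 / 0.57 = 5.385965… → 5.386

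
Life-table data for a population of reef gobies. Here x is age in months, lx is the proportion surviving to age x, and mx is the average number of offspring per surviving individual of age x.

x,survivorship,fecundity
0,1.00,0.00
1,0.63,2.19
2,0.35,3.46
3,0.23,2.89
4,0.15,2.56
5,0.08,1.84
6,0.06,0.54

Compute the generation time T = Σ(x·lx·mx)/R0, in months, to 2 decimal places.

lx·mx: 0, 1.3797, 1.211, 0.6647, 0.384, 0.1472, 0.0324 → R0 = 3.819
x·lx·mx: 0, 1.3797, 2.422, 1.9941, 1.536, 0.736, 0.1944 → Σ = 8.2622
T = 8.2622 / 3.819 = 2.163446… → 2.16

2.16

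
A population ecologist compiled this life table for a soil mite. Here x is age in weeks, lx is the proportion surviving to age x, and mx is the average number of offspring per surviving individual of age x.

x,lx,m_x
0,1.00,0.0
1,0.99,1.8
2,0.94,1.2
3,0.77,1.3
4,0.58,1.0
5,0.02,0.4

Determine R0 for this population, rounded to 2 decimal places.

4.50

lx·mx by age: 0, 1.782, 1.128, 1.001, 0.58, 0.008
R0 = Σ lx·mx = 4.499 → 4.50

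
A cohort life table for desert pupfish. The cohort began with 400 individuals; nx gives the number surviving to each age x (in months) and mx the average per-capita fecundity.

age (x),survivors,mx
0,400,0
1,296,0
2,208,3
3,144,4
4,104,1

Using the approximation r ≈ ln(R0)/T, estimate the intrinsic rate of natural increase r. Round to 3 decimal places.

lx = nx/n0 = nx/400: 1, 0.74, 0.52, 0.36, 0.26
R0 = Σ lx·mx = 0 + 0 + 1.56 + 1.44 + 0.26 = 3.26
Σ x·lx·mx = 8.48; T = 8.48/3.26 = 2.60123…
r ≈ ln(R0)/T = ln(3.26)/2.60123… = 0.4543… → 0.454

0.454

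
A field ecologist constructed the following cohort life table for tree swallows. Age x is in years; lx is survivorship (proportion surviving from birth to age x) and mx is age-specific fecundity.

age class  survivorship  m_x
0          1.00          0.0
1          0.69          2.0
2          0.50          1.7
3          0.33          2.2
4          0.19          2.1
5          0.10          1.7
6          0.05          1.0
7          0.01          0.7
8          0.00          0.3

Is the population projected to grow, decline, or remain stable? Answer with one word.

growing

R0 = Σ lx·mx = 0 + 1.38 + 0.85 + 0.726 + 0.399 + 0.17 + 0.05 + 0.007 + 0 = 3.582
R0 > 1, so the population is growing.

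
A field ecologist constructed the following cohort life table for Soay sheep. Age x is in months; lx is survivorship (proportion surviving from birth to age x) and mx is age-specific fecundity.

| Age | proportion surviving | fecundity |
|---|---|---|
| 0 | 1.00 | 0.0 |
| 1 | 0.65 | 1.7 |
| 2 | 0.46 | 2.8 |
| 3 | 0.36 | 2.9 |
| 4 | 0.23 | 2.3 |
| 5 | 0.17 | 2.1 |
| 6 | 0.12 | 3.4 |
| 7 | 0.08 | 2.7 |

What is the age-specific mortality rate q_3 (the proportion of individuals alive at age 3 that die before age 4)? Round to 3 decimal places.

0.361

q_3 = (l_3 − l_4) / l_3 = (0.36 − 0.23) / 0.36
     = 0.13 / 0.36 = 0.361111… → 0.361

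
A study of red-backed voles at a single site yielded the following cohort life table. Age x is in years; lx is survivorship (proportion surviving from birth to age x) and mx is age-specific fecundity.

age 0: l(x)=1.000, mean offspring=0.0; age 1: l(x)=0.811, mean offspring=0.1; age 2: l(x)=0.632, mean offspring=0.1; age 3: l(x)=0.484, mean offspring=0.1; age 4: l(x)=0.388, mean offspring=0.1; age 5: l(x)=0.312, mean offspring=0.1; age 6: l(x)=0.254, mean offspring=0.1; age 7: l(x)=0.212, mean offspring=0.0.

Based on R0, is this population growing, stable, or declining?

R0 = Σ lx·mx = 0 + 0.0811 + 0.0632 + 0.0484 + 0.0388 + 0.0312 + 0.0254 + 0 = 0.2881
R0 < 1, so the population is declining.

declining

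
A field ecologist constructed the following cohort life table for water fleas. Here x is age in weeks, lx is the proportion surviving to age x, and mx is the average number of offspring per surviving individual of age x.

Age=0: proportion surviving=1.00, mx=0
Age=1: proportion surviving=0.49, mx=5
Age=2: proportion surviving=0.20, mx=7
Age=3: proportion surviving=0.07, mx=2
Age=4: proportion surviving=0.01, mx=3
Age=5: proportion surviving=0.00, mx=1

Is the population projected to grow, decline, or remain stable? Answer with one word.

R0 = Σ lx·mx = 0 + 2.45 + 1.4 + 0.14 + 0.03 + 0 = 4.02
R0 > 1, so the population is growing.

growing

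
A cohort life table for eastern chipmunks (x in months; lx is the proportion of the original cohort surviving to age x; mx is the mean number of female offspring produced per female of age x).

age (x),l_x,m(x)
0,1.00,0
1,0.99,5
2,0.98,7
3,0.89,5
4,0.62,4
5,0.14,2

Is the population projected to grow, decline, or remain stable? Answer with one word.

R0 = Σ lx·mx = 0 + 4.95 + 6.86 + 4.45 + 2.48 + 0.28 = 19.02
R0 > 1, so the population is growing.

growing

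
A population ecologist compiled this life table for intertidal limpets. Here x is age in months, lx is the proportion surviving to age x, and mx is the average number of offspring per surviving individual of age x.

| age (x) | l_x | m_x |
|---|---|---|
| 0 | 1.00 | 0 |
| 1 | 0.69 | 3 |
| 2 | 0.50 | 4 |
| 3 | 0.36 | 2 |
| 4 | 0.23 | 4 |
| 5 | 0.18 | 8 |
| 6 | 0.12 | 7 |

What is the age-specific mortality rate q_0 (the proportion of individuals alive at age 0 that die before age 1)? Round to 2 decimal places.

0.31

q_0 = (l_0 − l_1) / l_0 = (1 − 0.69) / 1
     = 0.31 / 1 = 0.31 → 0.31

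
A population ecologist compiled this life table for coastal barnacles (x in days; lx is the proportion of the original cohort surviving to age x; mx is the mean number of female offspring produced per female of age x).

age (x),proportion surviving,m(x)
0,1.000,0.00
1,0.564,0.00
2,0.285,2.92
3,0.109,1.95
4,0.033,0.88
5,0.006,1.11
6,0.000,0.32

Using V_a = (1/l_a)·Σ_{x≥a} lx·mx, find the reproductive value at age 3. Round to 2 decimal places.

lx·mx for x ≥ 3: 0.21255, 0.02904, 0.00666, 0 → sum = 0.24825
V_3 = 0.24825 / l_3 = 0.24825 / 0.109 = 2.277523… → 2.28

2.28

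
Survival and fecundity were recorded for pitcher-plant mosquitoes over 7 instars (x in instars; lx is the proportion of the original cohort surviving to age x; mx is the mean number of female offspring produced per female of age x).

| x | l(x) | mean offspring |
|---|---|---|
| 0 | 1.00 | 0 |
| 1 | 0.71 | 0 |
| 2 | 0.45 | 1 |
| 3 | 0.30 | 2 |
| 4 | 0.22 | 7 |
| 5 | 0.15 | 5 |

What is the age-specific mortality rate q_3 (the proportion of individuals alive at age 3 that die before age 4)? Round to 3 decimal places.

q_3 = (l_3 − l_4) / l_3 = (0.3 − 0.22) / 0.3
     = 0.08 / 0.3 = 0.266667… → 0.267

0.267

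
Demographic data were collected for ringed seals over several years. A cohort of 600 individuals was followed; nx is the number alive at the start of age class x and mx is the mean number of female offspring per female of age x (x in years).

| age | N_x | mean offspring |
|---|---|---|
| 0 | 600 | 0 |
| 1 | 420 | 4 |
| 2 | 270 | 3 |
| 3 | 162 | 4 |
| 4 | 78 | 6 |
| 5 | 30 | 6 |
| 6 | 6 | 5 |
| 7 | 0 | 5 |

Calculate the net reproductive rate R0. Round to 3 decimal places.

lx = nx/n0 = nx/600: 1, 0.7, 0.45, 0.27, 0.13, 0.05, 0.01, 0
lx·mx by age: 0, 2.8, 1.35, 1.08, 0.78, 0.3, 0.05, 0
R0 = Σ lx·mx = 6.36 → 6.360

6.360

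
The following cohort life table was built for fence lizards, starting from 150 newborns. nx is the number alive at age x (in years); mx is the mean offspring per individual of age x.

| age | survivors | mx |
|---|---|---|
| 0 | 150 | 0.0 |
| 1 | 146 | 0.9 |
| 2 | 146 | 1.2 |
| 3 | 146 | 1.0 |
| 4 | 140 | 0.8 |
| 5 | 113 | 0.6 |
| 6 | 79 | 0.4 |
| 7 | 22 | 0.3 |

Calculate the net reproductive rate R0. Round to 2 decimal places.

lx = nx/n0 = nx/150: 1, 0.97333…, 0.97333…, 0.97333…, 0.93333…, 0.75333…, 0.52667…, 0.14667…
lx·mx by age: 0, 0.876…, 1.168…, 0.973333…, 0.746667…, 0.452…, 0.210667…, 0.044…
R0 = Σ lx·mx = 4.470667… → 4.47

4.47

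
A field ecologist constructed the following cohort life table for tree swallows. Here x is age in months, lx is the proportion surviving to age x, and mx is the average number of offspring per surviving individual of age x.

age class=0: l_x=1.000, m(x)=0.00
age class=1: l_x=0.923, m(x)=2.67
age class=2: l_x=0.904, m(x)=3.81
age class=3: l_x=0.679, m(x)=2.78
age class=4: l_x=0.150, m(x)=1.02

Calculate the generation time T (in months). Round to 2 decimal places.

1.97

lx·mx: 0, 2.46441, 3.44424, 1.88762, 0.153 → R0 = 7.94927
x·lx·mx: 0, 2.46441, 6.88848, 5.66286, 0.612 → Σ = 15.62775
T = 15.62775 / 7.94927 = 1.965935… → 1.97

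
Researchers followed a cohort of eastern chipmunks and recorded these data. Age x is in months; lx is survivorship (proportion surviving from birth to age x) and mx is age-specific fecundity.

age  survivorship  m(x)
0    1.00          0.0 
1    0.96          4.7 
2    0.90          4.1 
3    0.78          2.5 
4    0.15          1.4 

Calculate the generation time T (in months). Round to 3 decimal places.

lx·mx: 0, 4.512, 3.69, 1.95, 0.21 → R0 = 10.362
x·lx·mx: 0, 4.512, 7.38, 5.85, 0.84 → Σ = 18.582
T = 18.582 / 10.362 = 1.793283… → 1.793

1.793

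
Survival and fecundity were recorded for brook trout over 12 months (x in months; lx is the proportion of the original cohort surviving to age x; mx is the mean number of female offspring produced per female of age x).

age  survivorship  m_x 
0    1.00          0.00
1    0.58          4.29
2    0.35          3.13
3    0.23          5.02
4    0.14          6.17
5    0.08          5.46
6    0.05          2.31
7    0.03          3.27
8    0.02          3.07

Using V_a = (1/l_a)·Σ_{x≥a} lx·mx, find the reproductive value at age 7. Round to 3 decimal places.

5.317

lx·mx for x ≥ 7: 0.0981, 0.0614 → sum = 0.1595
V_7 = 0.1595 / l_7 = 0.1595 / 0.03 = 5.316667… → 5.317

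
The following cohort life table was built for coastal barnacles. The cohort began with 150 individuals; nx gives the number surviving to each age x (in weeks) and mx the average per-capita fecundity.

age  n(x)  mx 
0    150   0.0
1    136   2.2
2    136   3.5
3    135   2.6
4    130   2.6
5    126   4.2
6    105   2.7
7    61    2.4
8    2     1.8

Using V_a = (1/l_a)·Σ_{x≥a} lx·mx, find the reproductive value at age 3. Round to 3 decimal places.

lx = nx/n0 = nx/150: 1, 0.90667…, 0.90667…, 0.9, 0.86667…, 0.84, 0.7, 0.40667…, 0.01333…
lx·mx for x ≥ 3: 2.34, 2.253333…, 3.528, 1.89, 0.976…, 0.024… → sum = 11.011333…
V_3 = 11.011333… / l_3 = 11.011333… / 0.9 = 12.234815… → 12.235

12.235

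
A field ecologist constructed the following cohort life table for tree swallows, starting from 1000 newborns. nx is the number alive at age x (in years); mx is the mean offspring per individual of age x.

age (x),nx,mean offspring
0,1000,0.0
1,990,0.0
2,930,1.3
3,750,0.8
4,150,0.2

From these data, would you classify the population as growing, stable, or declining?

growing

lx = nx/n0 = nx/1000: 1, 0.99, 0.93, 0.75, 0.15
R0 = Σ lx·mx = 0 + 0 + 1.209 + 0.6 + 0.03 = 1.839
R0 > 1, so the population is growing.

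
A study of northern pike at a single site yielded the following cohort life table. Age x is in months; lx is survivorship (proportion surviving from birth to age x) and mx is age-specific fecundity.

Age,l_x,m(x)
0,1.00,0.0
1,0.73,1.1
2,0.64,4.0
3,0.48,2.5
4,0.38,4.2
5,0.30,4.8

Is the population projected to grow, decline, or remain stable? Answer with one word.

R0 = Σ lx·mx = 0 + 0.803 + 2.56 + 1.2 + 1.596 + 1.44 = 7.599
R0 > 1, so the population is growing.

growing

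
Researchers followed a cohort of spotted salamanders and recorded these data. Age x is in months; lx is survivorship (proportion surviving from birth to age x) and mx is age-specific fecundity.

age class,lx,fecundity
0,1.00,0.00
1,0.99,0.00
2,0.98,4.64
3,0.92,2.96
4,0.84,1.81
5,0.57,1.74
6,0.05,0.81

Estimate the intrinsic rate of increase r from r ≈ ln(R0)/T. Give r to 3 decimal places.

R0 = Σ lx·mx = 0 + 0 + 4.5472 + 2.7232 + 1.5204 + 0.9918 + 0.0405 = 9.8231
Σ x·lx·mx = 28.5476; T = 28.5476/9.8231 = 2.90617…
r ≈ ln(R0)/T = ln(9.8231)/2.90617… = 0.78617… → 0.786

0.786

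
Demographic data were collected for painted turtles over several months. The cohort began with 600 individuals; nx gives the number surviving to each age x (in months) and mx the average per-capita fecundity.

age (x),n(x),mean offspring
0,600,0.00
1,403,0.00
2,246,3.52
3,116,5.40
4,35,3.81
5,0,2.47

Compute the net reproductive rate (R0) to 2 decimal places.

lx = nx/n0 = nx/600: 1, 0.67167…, 0.41, 0.19333…, 0.05833…, 0
lx·mx by age: 0, 0, 1.4432, 1.044…, 0.22225…, 0
R0 = Σ lx·mx = 2.70945… → 2.71

2.71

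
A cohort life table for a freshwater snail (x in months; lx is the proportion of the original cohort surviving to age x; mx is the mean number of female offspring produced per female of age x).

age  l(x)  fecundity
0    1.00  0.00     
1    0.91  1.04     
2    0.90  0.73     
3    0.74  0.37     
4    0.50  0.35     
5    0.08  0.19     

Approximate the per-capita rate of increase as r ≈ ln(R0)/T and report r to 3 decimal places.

R0 = Σ lx·mx = 0 + 0.9464 + 0.657 + 0.2738 + 0.175 + 0.0152 = 2.0674
Σ x·lx·mx = 3.8578; T = 3.8578/2.0674 = 1.86602…
r ≈ ln(R0)/T = ln(2.0674)/1.86602… = 0.38922… → 0.389

0.389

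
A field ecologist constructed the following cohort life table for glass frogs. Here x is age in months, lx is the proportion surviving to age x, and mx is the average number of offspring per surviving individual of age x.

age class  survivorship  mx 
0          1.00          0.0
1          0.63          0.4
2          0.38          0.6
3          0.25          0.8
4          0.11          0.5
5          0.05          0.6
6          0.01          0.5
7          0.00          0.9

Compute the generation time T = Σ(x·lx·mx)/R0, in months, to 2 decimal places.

lx·mx: 0, 0.252, 0.228, 0.2, 0.055, 0.03, 0.005, 0 → R0 = 0.77
x·lx·mx: 0, 0.252, 0.456, 0.6, 0.22, 0.15, 0.03, 0 → Σ = 1.708
T = 1.708 / 0.77 = 2.218182… → 2.22

2.22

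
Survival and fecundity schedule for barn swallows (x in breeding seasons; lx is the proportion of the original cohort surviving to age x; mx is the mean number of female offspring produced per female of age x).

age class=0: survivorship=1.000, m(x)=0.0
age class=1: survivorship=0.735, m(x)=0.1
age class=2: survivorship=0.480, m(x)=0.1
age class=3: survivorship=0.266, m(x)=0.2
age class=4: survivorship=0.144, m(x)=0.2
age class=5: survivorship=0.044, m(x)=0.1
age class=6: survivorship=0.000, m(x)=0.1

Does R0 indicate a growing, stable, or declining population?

R0 = Σ lx·mx = 0 + 0.0735 + 0.048 + 0.0532 + 0.0288 + 0.0044 + 0 = 0.2079
R0 < 1, so the population is declining.

declining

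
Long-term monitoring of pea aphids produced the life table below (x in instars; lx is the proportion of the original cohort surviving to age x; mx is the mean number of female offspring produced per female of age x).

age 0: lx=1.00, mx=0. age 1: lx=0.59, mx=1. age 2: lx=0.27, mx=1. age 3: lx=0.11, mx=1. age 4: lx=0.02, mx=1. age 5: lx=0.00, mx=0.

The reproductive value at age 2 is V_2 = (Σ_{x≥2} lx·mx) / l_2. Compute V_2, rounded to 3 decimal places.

1.481

lx·mx for x ≥ 2: 0.27, 0.11, 0.02, 0 → sum = 0.4
V_2 = 0.4 / l_2 = 0.4 / 0.27 = 1.481481… → 1.481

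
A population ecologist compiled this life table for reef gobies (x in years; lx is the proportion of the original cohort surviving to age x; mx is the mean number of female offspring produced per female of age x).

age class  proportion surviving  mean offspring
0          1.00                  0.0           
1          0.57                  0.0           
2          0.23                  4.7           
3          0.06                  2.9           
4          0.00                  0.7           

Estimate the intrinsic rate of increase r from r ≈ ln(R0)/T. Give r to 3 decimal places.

R0 = Σ lx·mx = 0 + 0 + 1.081 + 0.174 + 0 = 1.255
Σ x·lx·mx = 2.684; T = 2.684/1.255 = 2.13865…
r ≈ ln(R0)/T = ln(1.255)/2.13865… = 0.10621… → 0.106

0.106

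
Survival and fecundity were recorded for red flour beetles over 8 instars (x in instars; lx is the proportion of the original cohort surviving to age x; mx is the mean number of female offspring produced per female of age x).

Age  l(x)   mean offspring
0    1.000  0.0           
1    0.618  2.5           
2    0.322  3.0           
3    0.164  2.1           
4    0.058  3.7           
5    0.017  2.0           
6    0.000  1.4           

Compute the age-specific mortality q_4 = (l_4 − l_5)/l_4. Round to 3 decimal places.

0.707

q_4 = (l_4 − l_5) / l_4 = (0.058 − 0.017) / 0.058
     = 0.041 / 0.058 = 0.706897… → 0.707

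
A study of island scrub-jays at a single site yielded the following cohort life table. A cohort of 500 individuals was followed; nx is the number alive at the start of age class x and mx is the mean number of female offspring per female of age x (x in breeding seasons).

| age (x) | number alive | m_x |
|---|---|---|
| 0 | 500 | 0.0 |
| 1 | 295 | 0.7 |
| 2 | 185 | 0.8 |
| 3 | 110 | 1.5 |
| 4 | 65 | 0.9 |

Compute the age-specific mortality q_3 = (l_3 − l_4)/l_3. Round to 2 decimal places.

lx = nx/n0 = nx/500: 1, 0.59, 0.37, 0.22, 0.13
q_3 = (l_3 − l_4) / l_3 = (0.22 − 0.13) / 0.22
     = 0.09 / 0.22 = 0.409091… → 0.41

0.41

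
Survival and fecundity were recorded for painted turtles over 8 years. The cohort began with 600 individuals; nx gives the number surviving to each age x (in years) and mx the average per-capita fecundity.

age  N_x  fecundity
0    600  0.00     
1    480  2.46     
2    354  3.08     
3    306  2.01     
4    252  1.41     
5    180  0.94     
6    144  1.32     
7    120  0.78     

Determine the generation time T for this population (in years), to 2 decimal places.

2.51

lx = nx/n0 = nx/600: 1, 0.8, 0.59, 0.51, 0.42, 0.3, 0.24, 0.2
lx·mx: 0, 1.968, 1.8172, 1.0251, 0.5922, 0.282, 0.3168, 0.156 → R0 = 6.1573
x·lx·mx: 0, 1.968, 3.6344, 3.0753, 2.3688, 1.41, 1.9008, 1.092 → Σ = 15.4493
T = 15.4493 / 6.1573 = 2.509103… → 2.51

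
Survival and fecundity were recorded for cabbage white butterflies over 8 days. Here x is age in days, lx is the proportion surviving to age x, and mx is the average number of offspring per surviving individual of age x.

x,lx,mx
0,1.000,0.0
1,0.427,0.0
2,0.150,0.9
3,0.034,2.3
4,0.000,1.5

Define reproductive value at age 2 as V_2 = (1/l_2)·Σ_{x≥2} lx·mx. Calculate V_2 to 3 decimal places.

lx·mx for x ≥ 2: 0.135, 0.0782, 0 → sum = 0.2132
V_2 = 0.2132 / l_2 = 0.2132 / 0.15 = 1.421333… → 1.421

1.421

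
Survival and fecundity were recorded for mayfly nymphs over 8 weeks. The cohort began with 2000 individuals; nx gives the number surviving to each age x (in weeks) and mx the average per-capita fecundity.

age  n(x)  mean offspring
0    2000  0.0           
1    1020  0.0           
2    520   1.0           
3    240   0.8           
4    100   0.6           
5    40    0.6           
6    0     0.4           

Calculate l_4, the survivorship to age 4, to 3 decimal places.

0.050

l_4 = n_4/n_0 = 100/2000 = 0.05 → 0.050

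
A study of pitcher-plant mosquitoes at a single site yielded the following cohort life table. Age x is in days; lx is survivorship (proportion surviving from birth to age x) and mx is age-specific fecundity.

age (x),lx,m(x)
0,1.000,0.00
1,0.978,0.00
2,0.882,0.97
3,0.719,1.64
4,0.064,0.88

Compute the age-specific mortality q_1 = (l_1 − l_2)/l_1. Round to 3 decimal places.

0.098

q_1 = (l_1 − l_2) / l_1 = (0.978 − 0.882) / 0.978
     = 0.096 / 0.978 = 0.09816… → 0.098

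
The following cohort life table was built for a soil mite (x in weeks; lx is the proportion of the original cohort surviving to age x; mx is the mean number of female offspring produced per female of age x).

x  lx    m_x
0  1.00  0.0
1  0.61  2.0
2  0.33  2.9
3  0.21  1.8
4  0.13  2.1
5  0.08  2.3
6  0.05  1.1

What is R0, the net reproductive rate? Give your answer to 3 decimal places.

3.067

lx·mx by age: 0, 1.22, 0.957, 0.378, 0.273, 0.184, 0.055
R0 = Σ lx·mx = 3.067 → 3.067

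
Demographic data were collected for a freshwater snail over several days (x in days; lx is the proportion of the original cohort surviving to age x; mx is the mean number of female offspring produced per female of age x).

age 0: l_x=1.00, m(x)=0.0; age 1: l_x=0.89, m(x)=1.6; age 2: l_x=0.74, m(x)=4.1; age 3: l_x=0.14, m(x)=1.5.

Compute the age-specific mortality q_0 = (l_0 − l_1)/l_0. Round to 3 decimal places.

0.110

q_0 = (l_0 − l_1) / l_0 = (1 − 0.89) / 1
     = 0.11 / 1 = 0.11 → 0.110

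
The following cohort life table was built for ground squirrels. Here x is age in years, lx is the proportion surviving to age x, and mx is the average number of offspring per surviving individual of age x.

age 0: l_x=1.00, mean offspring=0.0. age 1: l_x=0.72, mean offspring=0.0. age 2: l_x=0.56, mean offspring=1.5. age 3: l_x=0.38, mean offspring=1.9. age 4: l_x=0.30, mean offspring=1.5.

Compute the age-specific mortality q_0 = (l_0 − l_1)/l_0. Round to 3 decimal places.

0.280

q_0 = (l_0 − l_1) / l_0 = (1 − 0.72) / 1
     = 0.28 / 1 = 0.28 → 0.280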